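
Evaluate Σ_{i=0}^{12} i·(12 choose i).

24576

Since i·C(12,i) = 12·C(11,i−1), the sum is 12·2^11 = 12·2048 = 24576.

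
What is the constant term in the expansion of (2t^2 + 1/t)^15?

General term: C(15,j)·(2t^2)^j·(1/t)^(15-j), with t-exponent 2j − 1(15−j) = 3j − 15.
Set 3j − 15 = 0: j = 5.
C(15,5) = 3003; 2^5 = 32; 1^10 = 1.
Coefficient = 3003 · 32 · 1 = 96096.

96096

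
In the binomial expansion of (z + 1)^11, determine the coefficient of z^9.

55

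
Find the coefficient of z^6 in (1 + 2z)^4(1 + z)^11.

Coefficient of z^6 = Σ_{j} C(4,j)·2^j·C(11,6-j)·1^(6-j) for j from 0 to 4.
= 462 + 3696 + 7920 + 5280 + 880 = 18238.

18238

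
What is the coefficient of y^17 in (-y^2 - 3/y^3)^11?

-33

General term: C(11,j)·(-y^2)^j·(-3/y^3)^(11-j), with y-exponent 2j − 3(11−j) = 5j − 33.
Set 5j − 33 = 17: j = 10.
C(11,10) = 11; (-1)^10 = 1; (-3)^1 = -3.
Coefficient = 11 · 1 · (-3) = -33.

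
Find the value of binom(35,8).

23535820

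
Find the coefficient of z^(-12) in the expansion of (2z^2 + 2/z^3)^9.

43008

General term: C(9,j)·(2z^2)^j·(2/z^3)^(9-j), with z-exponent 2j − 3(9−j) = 5j − 27.
Set 5j − 27 = -12: j = 3.
C(9,3) = 84; 2^3 = 8; 2^6 = 64.
Coefficient = 84 · 8 · 64 = 43008.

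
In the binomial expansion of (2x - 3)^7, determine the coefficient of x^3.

22680

The general term is C(7,j)·(2x)^j·(-3)^(7-j); the x^3 term has j = 3.
C(7,3) = 35.
Coefficient = C(7,3) · 2^3 · (-3)^4 = 35 · 8 · 81 = 22680.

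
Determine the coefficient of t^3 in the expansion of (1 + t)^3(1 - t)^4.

Coefficient of t^3 = Σ_{j} C(3,j)·1^j·C(4,3-j)·(-1)^(3-j) for j from 0 to 3.
= (-4) + 18 + (-12) + 1 = 3.

3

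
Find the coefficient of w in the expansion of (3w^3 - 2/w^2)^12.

-24634368

General term: C(12,j)·(3w^3)^j·(-2/w^2)^(12-j), with w-exponent 3j − 2(12−j) = 5j − 24.
Set 5j − 24 = 1: j = 5.
C(12,5) = 792; 3^5 = 243; (-2)^7 = -128.
Coefficient = 792 · 243 · (-128) = -24634368.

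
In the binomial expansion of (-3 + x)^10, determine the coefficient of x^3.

The general term is C(10,j)·(-3)^j·(x)^(10-j); the x^3 term has j = 7.
C(10,7) = 120.
Coefficient = C(10,7) · (-3)^7 = 120 · (-2187) = -262440.

-262440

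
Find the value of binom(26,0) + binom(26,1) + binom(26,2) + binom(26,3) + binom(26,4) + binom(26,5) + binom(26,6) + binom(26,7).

1 + 26 + 325 + 2600 + 14950 + 65780 + 230230 + 657800 = 971712.

971712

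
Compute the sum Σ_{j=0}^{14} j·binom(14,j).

114688

Since j·C(14,j) = 14·C(13,j−1), the sum is 14·2^13 = 14·8192 = 114688.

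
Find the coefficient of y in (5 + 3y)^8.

1875000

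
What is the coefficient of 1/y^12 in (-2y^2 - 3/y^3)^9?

-489888

General term: C(9,j)·(-2y^2)^j·(-3/y^3)^(9-j), with y-exponent 2j − 3(9−j) = 5j − 27.
Set 5j − 27 = -12: j = 3.
C(9,3) = 84; (-2)^3 = -8; (-3)^6 = 729.
Coefficient = 84 · (-8) · 729 = -489888.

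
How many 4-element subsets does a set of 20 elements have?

4845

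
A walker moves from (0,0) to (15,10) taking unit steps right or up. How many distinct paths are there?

Each path is a sequence of 25 steps with 15 rights: C(25,15) = 3268760.

3268760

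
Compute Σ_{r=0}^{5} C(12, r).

1 + 12 + 66 + 220 + 495 + 792 = 1586.

1586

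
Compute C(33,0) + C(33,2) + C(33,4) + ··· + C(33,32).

4294967296

Even-r terms of row 33 sum to 2^32 = 4294967296.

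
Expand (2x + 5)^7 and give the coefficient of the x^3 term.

The general term is C(7,j)·(2x)^j·(5)^(7-j); the x^3 term has j = 3.
C(7,3) = 35.
Coefficient = C(7,3) · 2^3 · 5^4 = 35 · 8 · 625 = 175000.

175000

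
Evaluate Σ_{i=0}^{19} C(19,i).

524288

The entries of row 19 sum to 2^19 = 524288.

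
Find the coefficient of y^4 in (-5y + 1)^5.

The general term is C(5,j)·(-5y)^j·(1)^(5-j); the y^4 term has j = 4.
C(5,4) = 5.
Coefficient = C(5,4) · (-5)^4 = 5 · 625 = 3125.

3125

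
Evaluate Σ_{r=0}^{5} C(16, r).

6885

1 + 16 + 120 + 560 + 1820 + 4368 = 6885.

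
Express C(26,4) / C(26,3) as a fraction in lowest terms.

23/4

C(n,k+1)/C(n,k) = (n−k)/(k+1) = (26−3)/(3+1) = 23/4.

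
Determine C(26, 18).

C(26,18) = C(26,8) by symmetry.
C(26,8) = (26·25·24·23·22·21·20·19) / 8! = 62990928000 / 40320 = 1562275.

1562275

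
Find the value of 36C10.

C(36,10) = (36·35·34·33·32·31·30·29·28·27) / 10! = 922393263052800 / 3628800 = 254186856.

254186856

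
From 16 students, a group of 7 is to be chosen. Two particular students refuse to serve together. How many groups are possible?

All 7-subsets: C(16,7) = 11440. Those containing both fixed elements: C(14,5) = 2002.
11440 − 2002 = 9438.

9438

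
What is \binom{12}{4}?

C(12,4) = (12·11·10·9) / 4! = 11880 / 24 = 495.

495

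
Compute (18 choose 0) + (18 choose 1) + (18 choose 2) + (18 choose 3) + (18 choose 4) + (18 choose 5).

12616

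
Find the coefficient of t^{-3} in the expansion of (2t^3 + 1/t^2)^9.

General term: C(9,j)·(2t^3)^j·(1/t^2)^(9-j), with t-exponent 3j − 2(9−j) = 5j − 18.
Set 5j − 18 = -3: j = 3.
C(9,3) = 84; 2^3 = 8; 1^6 = 1.
Coefficient = 84 · 8 · 1 = 672.

672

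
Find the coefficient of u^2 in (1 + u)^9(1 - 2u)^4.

-12

Coefficient of u^2 = Σ_{j} C(9,j)·1^j·C(4,2-j)·(-2)^(2-j) for j from 0 to 2.
= 24 + (-72) + 36 = -12.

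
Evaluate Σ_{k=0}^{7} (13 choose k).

5812

1 + 13 + 78 + 286 + 715 + 1287 + 1716 + 1716 = 5812.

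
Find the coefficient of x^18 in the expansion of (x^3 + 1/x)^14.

3003

General term: C(14,j)·(x^3)^j·(1/x)^(14-j), with x-exponent 3j − 1(14−j) = 4j − 14.
Set 4j − 14 = 18: j = 8.
C(14,8) = 3003; 1^8 = 1; 1^6 = 1.
Coefficient = 3003 · 1 · 1 = 3003.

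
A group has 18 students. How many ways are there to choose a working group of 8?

This is C(18,8) = 43758.

43758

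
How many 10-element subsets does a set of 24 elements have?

1961256

C(24,10) = (24·23·22·21·20·19·18·17·16·15) / 10! = 7117005772800 / 3628800 = 1961256.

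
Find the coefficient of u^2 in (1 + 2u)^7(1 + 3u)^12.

1182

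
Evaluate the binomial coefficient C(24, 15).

C(24,15) = C(24,9) by symmetry.
C(24,9) = (24·23·22·21·20·19·18·17·16) / 9! = 474467051520 / 362880 = 1307504.

1307504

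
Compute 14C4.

C(14,4) = (14·13·12·11) / 4! = 24024 / 24 = 1001.

1001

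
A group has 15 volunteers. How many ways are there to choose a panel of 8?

6435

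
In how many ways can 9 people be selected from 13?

This is C(13,9) = 715.

715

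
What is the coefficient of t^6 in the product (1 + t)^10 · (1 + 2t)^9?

252042

Coefficient of t^6 = Σ_{j} C(10,j)·1^j·C(9,6-j)·2^(6-j) for j from 0 to 6.
= 5376 + 40320 + 90720 + 80640 + 30240 + 4536 + 210 = 252042.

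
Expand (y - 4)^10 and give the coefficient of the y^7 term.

-7680

The general term is C(10,j)·(y)^j·(-4)^(10-j); the y^7 term has j = 7.
C(10,7) = 120.
Coefficient = C(10,7) · (-4)^3 = 120 · (-64) = -7680.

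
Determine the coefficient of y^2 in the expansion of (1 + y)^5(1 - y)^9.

1

Coefficient of y^2 = Σ_{j} C(5,j)·1^j·C(9,2-j)·(-1)^(2-j) for j from 0 to 2.
= 36 + (-45) + 10 = 1.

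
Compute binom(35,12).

834451800

C(35,12) = (35·34·33·32·31·30·29·28·27·26·25·24) / 12! = 399703747322880000 / 479001600 = 834451800.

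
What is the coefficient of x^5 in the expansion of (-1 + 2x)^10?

-8064

The general term is C(10,j)·(-1)^j·(2x)^(10-j); the x^5 term has j = 5.
C(10,5) = 252.
Coefficient = C(10,5) · (-1)^5 · 2^5 = 252 · (-1) · 32 = -8064.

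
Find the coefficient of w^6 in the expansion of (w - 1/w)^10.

45

General term: C(10,j)·(w)^j·(-1/w)^(10-j), with w-exponent 1j − 1(10−j) = 2j − 10.
Set 2j − 10 = 6: j = 8.
C(10,8) = 45; 1^8 = 1; (-1)^2 = 1.
Coefficient = 45 · 1 · 1 = 45.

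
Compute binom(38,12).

C(38,12) = (38·37·36·35·34·33·32·31·30·29·28·27) / 12! = 1296884927852236800 / 479001600 = 2707475148.

2707475148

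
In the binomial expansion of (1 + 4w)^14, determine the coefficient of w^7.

The general term is C(14,j)·(1)^j·(4w)^(14-j); the w^7 term has j = 7.
C(14,7) = 3432.
Coefficient = C(14,7) · 4^7 = 3432 · 16384 = 56229888.

56229888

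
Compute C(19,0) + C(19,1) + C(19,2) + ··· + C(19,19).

The entries of row 19 sum to 2^19 = 524288.

524288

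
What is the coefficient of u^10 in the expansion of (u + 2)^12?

264

The general term is C(12,j)·(u)^j·(2)^(12-j); the u^10 term has j = 10.
C(12,10) = 66.
Coefficient = C(12,10) · 2^2 = 66 · 4 = 264.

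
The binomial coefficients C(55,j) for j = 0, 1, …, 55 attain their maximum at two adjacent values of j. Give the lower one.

For odd n = 55, C(55,j) peaks at j = (n−1)/2 and (n+1)/2; the lower is 27.

27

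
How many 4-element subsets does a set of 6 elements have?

C(6,4) = C(6,2) by symmetry.
C(6,2) = (6·5) / 2! = 30 / 2 = 15.

15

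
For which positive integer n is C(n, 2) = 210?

n(n−1)/2 = 210 ⇒ n(n−1) = 420. Since 21·20 = 420, n = 21.

21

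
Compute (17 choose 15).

136

C(17,15) = C(17,2) by symmetry.
C(17,2) = (17·16) / 2! = 272 / 2 = 136.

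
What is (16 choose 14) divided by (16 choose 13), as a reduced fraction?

3/14

C(n,k+1)/C(n,k) = (n−k)/(k+1) = (16−13)/(13+1) = 3/14.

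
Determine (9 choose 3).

84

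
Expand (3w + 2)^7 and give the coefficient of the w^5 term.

The general term is C(7,j)·(3w)^j·(2)^(7-j); the w^5 term has j = 5.
C(7,5) = 21.
Coefficient = C(7,5) · 3^5 · 2^2 = 21 · 243 · 4 = 20412.

20412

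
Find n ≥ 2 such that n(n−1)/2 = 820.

n(n−1)/2 = 820 ⇒ n(n−1) = 1640. Since 41·40 = 1640, n = 41.

41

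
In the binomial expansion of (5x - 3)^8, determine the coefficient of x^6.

The general term is C(8,j)·(5x)^j·(-3)^(8-j); the x^6 term has j = 6.
C(8,6) = 28.
Coefficient = C(8,6) · 5^6 · (-3)^2 = 28 · 15625 · 9 = 3937500.

3937500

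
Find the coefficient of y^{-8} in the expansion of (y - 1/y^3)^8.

70

General term: C(8,j)·(y)^j·(-1/y^3)^(8-j), with y-exponent 1j − 3(8−j) = 4j − 24.
Set 4j − 24 = -8: j = 4.
C(8,4) = 70; 1^4 = 1; (-1)^4 = 1.
Coefficient = 70 · 1 · 1 = 70.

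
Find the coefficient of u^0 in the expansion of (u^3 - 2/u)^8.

1792

General term: C(8,j)·(u^3)^j·(-2/u)^(8-j), with u-exponent 3j − 1(8−j) = 4j − 8.
Set 4j − 8 = 0: j = 2.
C(8,2) = 28; 1^2 = 1; (-2)^6 = 64.
Coefficient = 28 · 1 · 64 = 1792.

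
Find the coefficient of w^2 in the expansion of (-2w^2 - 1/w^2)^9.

-4032

General term: C(9,j)·(-2w^2)^j·(-1/w^2)^(9-j), with w-exponent 2j − 2(9−j) = 4j − 18.
Set 4j − 18 = 2: j = 5.
C(9,5) = 126; (-2)^5 = -32; (-1)^4 = 1.
Coefficient = 126 · (-32) · 1 = -4032.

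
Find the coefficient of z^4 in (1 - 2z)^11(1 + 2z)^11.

Coefficient of z^4 = Σ_{j} C(11,j)·(-2)^j·C(11,4-j)·2^(4-j) for j from 0 to 4.
= 5280 + (-29040) + 48400 + (-29040) + 5280 = 880.

880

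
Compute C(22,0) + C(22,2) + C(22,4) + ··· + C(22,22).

2097152

Half of (1+1)^22 + (1−1)^22 gives the even-index sum: 2^21 = 2097152.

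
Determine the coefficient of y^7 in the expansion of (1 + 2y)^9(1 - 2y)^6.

-5760

Coefficient of y^7 = Σ_{j} C(9,j)·2^j·C(6,7-j)·(-2)^(7-j) for j from 1 to 7.
= 1152 + (-27648) + 161280 + (-322560) + 241920 + (-64512) + 4608 = -5760.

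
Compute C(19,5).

C(19,5) = (19·18·17·16·15) / 5! = 1395360 / 120 = 11628.

11628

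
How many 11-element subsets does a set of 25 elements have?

4457400

C(25,11) = (25·24·23·22·21·20·19·18·17·16·15) / 11! = 177925144320000 / 39916800 = 4457400.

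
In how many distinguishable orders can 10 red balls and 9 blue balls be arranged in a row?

92378

Choose positions for the red balls: C(19,10) = 92378.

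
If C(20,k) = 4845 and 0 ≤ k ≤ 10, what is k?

4

C(20,k) increases on 0 ≤ k ≤ 10. C(20,3) = 1140 and C(20,4) = 4845, so k = 4.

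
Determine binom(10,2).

C(10,2) = (10·9) / 2! = 90 / 2 = 45.

45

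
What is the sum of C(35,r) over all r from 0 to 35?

34359738368

The entries of row 35 sum to 2^35 = 34359738368.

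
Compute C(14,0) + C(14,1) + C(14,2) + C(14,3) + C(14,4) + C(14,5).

1 + 14 + 91 + 364 + 1001 + 2002 = 3473.

3473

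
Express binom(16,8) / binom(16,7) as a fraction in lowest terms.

9/8

C(n,k+1)/C(n,k) = (n−k)/(k+1) = (16−7)/(7+1) = 9/8.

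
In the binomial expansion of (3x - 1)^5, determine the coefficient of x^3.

270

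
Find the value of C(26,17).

3124550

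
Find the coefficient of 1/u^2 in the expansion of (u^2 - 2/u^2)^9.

General term: C(9,j)·(u^2)^j·(-2/u^2)^(9-j), with u-exponent 2j − 2(9−j) = 4j − 18.
Set 4j − 18 = -2: j = 4.
C(9,4) = 126; 1^4 = 1; (-2)^5 = -32.
Coefficient = 126 · 1 · (-32) = -4032.

-4032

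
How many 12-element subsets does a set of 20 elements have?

125970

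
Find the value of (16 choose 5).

4368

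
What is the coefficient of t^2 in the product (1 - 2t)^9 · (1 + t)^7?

Coefficient of t^2 = Σ_{j} C(9,j)·(-2)^j·C(7,2-j)·1^(2-j) for j from 0 to 2.
= 21 + (-126) + 144 = 39.

39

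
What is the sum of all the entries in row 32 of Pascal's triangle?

4294967296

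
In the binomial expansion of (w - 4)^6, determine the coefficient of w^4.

The general term is C(6,j)·(w)^j·(-4)^(6-j); the w^4 term has j = 4.
C(6,4) = 15.
Coefficient = C(6,4) · (-4)^2 = 15 · 16 = 240.

240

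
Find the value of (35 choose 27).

C(35,27) = C(35,8) by symmetry.
C(35,8) = (35·34·33·32·31·30·29·28) / 8! = 948964262400 / 40320 = 23535820.

23535820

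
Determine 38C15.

15471286560

C(38,15) = (38·37·36·35·34·33·32·31·30·29·28·27·26·25·24) / 15! = 20231404874494894080000 / 1307674368000 = 15471286560.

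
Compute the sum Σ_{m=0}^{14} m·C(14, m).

Since m·C(14,m) = 14·C(13,m−1), the sum is 14·2^13 = 14·8192 = 114688.

114688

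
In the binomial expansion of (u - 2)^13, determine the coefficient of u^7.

109824

The general term is C(13,j)·(u)^j·(-2)^(13-j); the u^7 term has j = 7.
C(13,7) = 1716.
Coefficient = C(13,7) · (-2)^6 = 1716 · 64 = 109824.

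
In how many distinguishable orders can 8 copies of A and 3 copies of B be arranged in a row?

Choose positions for the A's: C(11,8) = 165.

165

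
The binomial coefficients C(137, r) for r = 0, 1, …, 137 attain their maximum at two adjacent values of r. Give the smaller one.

68

For odd n = 137, C(137,r) peaks at r = (n−1)/2 and (n+1)/2; the smaller is 68.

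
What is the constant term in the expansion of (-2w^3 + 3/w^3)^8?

General term: C(8,j)·(-2w^3)^j·(3/w^3)^(8-j), with w-exponent 3j − 3(8−j) = 6j − 24.
Set 6j − 24 = 0: j = 4.
C(8,4) = 70; (-2)^4 = 16; 3^4 = 81.
Coefficient = 70 · 16 · 81 = 90720.

90720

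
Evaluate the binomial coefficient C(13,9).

C(13,9) = C(13,4) by symmetry.
C(13,4) = (13·12·11·10) / 4! = 17160 / 24 = 715.

715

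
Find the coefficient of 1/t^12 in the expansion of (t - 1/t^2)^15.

General term: C(15,j)·(t)^j·(-1/t^2)^(15-j), with t-exponent 1j − 2(15−j) = 3j − 30.
Set 3j − 30 = -12: j = 6.
C(15,6) = 5005; 1^6 = 1; (-1)^9 = -1.
Coefficient = 5005 · 1 · (-1) = -5005.

-5005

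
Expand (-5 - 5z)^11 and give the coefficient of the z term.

-537109375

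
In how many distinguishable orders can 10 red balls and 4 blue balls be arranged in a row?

Choose positions for the red balls: C(14,10) = 1001.

1001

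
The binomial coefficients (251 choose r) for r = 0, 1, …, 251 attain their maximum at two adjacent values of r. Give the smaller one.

For odd n = 251, C(251,r) peaks at r = (n−1)/2 and (n+1)/2; the smaller is 125.

125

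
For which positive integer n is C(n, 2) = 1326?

n(n−1)/2 = 1326 ⇒ n(n−1) = 2652. Since 52·51 = 2652, n = 52.

52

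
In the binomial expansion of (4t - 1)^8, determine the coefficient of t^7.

The general term is C(8,j)·(4t)^j·(-1)^(8-j); the t^7 term has j = 7.
C(8,7) = 8.
Coefficient = C(8,7) · 4^7 · (-1)^1 = 8 · 16384 · (-1) = -131072.

-131072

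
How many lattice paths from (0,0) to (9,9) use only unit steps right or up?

48620

Each path is a sequence of 18 steps with 9 rights: C(18,9) = 48620.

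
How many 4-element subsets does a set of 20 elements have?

4845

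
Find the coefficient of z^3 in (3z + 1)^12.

The general term is C(12,j)·(3z)^j·(1)^(12-j); the z^3 term has j = 3.
C(12,3) = 220.
Coefficient = C(12,3) · 3^3 = 220 · 27 = 5940.

5940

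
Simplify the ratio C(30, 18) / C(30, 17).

C(n,k+1)/C(n,k) = (n−k)/(k+1) = (30−17)/(17+1) = 13/18.

13/18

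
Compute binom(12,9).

C(12,9) = C(12,3) by symmetry.
C(12,3) = (12·11·10) / 3! = 1320 / 6 = 220.

220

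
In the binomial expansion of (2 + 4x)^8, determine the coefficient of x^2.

The general term is C(8,j)·(2)^j·(4x)^(8-j); the x^2 term has j = 6.
C(8,6) = 28.
Coefficient = C(8,6) · 2^6 · 4^2 = 28 · 64 · 16 = 28672.

28672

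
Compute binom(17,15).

136

C(17,15) = C(17,2) by symmetry.
C(17,2) = (17·16) / 2! = 272 / 2 = 136.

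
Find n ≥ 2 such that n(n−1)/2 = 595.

n(n−1)/2 = 595 ⇒ n(n−1) = 1190. Since 35·34 = 1190, n = 35.

35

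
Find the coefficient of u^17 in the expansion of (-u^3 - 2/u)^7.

General term: C(7,j)·(-u^3)^j·(-2/u)^(7-j), with u-exponent 3j − 1(7−j) = 4j − 7.
Set 4j − 7 = 17: j = 6.
C(7,6) = 7; (-1)^6 = 1; (-2)^1 = -2.
Coefficient = 7 · 1 · (-2) = -14.

-14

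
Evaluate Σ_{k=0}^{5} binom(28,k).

122438

1 + 28 + 378 + 3276 + 20475 + 98280 = 122438.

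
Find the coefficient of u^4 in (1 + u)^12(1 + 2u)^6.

9255

Coefficient of u^4 = Σ_{j} C(12,j)·1^j·C(6,4-j)·2^(4-j) for j from 0 to 4.
= 240 + 1920 + 3960 + 2640 + 495 = 9255.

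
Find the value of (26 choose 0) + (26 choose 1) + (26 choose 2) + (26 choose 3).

2952

1 + 26 + 325 + 2600 = 2952.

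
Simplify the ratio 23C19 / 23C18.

5/19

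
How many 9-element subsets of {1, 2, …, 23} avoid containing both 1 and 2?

700910

All 9-subsets: C(23,9) = 817190. Those containing both fixed elements: C(21,7) = 116280.
817190 − 116280 = 700910.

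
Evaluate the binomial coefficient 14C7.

3432

C(14,7) = (14·13·12·11·10·9·8) / 7! = 17297280 / 5040 = 3432.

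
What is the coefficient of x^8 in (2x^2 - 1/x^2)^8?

General term: C(8,j)·(2x^2)^j·(-1/x^2)^(8-j), with x-exponent 2j − 2(8−j) = 4j − 16.
Set 4j − 16 = 8: j = 6.
C(8,6) = 28; 2^6 = 64; (-1)^2 = 1.
Coefficient = 28 · 64 · 1 = 1792.

1792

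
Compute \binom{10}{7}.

C(10,7) = C(10,3) by symmetry.
C(10,3) = (10·9·8) / 3! = 720 / 6 = 120.

120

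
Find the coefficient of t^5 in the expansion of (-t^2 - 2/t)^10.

8064

General term: C(10,j)·(-t^2)^j·(-2/t)^(10-j), with t-exponent 2j − 1(10−j) = 3j − 10.
Set 3j − 10 = 5: j = 5.
C(10,5) = 252; (-1)^5 = -1; (-2)^5 = -32.
Coefficient = 252 · (-1) · (-32) = 8064.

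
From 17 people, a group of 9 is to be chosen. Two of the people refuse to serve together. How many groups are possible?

All 9-subsets: C(17,9) = 24310. Those containing both fixed elements: C(15,7) = 6435.
24310 − 6435 = 17875.

17875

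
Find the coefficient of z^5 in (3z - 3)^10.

-14880348

The general term is C(10,j)·(3z)^j·(-3)^(10-j); the z^5 term has j = 5.
C(10,5) = 252.
Coefficient = C(10,5) · 3^5 · (-3)^5 = 252 · 243 · (-243) = -14880348.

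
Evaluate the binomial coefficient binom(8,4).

70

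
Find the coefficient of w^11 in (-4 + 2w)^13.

2555904

The general term is C(13,j)·(-4)^j·(2w)^(13-j); the w^11 term has j = 2.
C(13,2) = 78.
Coefficient = C(13,2) · (-4)^2 · 2^11 = 78 · 16 · 2048 = 2555904.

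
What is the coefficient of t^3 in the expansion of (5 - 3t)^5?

The general term is C(5,j)·(5)^j·(-3t)^(5-j); the t^3 term has j = 2.
C(5,2) = 10.
Coefficient = C(5,2) · 5^2 · (-3)^3 = 10 · 25 · (-27) = -6750.

-6750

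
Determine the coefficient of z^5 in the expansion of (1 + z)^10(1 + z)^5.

3003

(1 + z)^10(1 + z)^5 = (1 + z)^15, so the coefficient of z^5 is C(15,5)·1^5 = 3003·1 = 3003.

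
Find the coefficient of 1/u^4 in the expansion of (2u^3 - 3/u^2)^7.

General term: C(7,j)·(2u^3)^j·(-3/u^2)^(7-j), with u-exponent 3j − 2(7−j) = 5j − 14.
Set 5j − 14 = -4: j = 2.
C(7,2) = 21; 2^2 = 4; (-3)^5 = -243.
Coefficient = 21 · 4 · (-243) = -20412.

-20412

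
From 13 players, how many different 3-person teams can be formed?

This is C(13,3) = 286.

286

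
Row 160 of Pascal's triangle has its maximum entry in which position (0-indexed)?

C(160,r) is maximized at r = 160/2 = 80.

80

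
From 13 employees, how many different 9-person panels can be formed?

715

This is C(13,9) = 715.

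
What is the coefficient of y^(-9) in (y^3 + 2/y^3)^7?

General term: C(7,j)·(y^3)^j·(2/y^3)^(7-j), with y-exponent 3j − 3(7−j) = 6j − 21.
Set 6j − 21 = -9: j = 2.
C(7,2) = 21; 1^2 = 1; 2^5 = 32.
Coefficient = 21 · 1 · 32 = 672.

672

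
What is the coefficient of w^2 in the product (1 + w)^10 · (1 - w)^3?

Coefficient of w^2 = Σ_{j} C(10,j)·1^j·C(3,2-j)·(-1)^(2-j) for j from 0 to 2.
= 3 + (-30) + 45 = 18.

18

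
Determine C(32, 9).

28048800

C(32,9) = (32·31·30·29·28·27·26·25·24) / 9! = 10178348544000 / 362880 = 28048800.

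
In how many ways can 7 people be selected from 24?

This is C(24,7) = 346104.

346104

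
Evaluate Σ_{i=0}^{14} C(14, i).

The entries of row 14 sum to 2^14 = 16384.

16384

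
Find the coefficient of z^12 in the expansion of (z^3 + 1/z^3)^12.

General term: C(12,j)·(z^3)^j·(1/z^3)^(12-j), with z-exponent 3j − 3(12−j) = 6j − 36.
Set 6j − 36 = 12: j = 8.
C(12,8) = 495; 1^8 = 1; 1^4 = 1.
Coefficient = 495 · 1 · 1 = 495.

495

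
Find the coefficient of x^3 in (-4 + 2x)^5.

The general term is C(5,j)·(-4)^j·(2x)^(5-j); the x^3 term has j = 2.
C(5,2) = 10.
Coefficient = C(5,2) · (-4)^2 · 2^3 = 10 · 16 · 8 = 1280.

1280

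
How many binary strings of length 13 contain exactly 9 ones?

Choose the 9 positions: C(13,9) = 715.

715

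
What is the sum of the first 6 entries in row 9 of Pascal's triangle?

382

1 + 9 + 36 + 84 + 126 + 126 = 382.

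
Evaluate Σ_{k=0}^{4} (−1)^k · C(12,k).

The partial alternating sum Σ_{k=0}^{4} (−1)^k C(12,k) = (−1)^4 C(11,4) = 330.

330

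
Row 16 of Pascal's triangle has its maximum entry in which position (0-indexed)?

8

C(16,i) is maximized at i = 16/2 = 8.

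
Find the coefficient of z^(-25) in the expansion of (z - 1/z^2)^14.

-14

General term: C(14,j)·(z)^j·(-1/z^2)^(14-j), with z-exponent 1j − 2(14−j) = 3j − 28.
Set 3j − 28 = -25: j = 1.
C(14,1) = 14; 1^1 = 1; (-1)^13 = -1.
Coefficient = 14 · 1 · (-1) = -14.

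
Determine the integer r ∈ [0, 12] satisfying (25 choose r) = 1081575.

8

C(25,r) increases on 0 ≤ r ≤ 12. C(25,7) = 480700 and C(25,8) = 1081575, so r = 8.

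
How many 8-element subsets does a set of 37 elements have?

C(37,8) = (37·36·35·34·33·32·31·30) / 8! = 1556675366400 / 40320 = 38608020.

38608020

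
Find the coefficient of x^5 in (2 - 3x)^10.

The general term is C(10,j)·(2)^j·(-3x)^(10-j); the x^5 term has j = 5.
C(10,5) = 252.
Coefficient = C(10,5) · 2^5 · (-3)^5 = 252 · 32 · (-243) = -1959552.

-1959552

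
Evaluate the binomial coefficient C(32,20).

225792840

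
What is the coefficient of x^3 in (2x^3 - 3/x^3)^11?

General term: C(11,j)·(2x^3)^j·(-3/x^3)^(11-j), with x-exponent 3j − 3(11−j) = 6j − 33.
Set 6j − 33 = 3: j = 6.
C(11,6) = 462; 2^6 = 64; (-3)^5 = -243.
Coefficient = 462 · 64 · (-243) = -7185024.

-7185024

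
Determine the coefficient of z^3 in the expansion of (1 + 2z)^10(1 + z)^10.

Coefficient of z^3 = Σ_{j} C(10,j)·2^j·C(10,3-j)·1^(3-j) for j from 0 to 3.
= 120 + 900 + 1800 + 960 = 3780.

3780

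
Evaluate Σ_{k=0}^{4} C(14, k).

1471

1 + 14 + 91 + 364 + 1001 = 1471.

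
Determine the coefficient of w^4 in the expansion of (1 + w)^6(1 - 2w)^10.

Coefficient of w^4 = Σ_{j} C(6,j)·1^j·C(10,4-j)·(-2)^(4-j) for j from 0 to 4.
= 3360 + (-5760) + 2700 + (-400) + 15 = -85.

-85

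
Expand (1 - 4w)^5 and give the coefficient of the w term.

-20

The general term is C(5,j)·(1)^j·(-4w)^(5-j); the w^1 term has j = 4.
C(5,4) = 5.
Coefficient = C(5,4) · (-4)^1 = 5 · (-4) = -20.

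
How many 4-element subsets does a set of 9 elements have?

126

C(9,4) = (9·8·7·6) / 4! = 3024 / 24 = 126.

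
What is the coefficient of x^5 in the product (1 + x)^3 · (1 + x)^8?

462

(1 + x)^3(1 + x)^8 = (1 + x)^11, so the coefficient of x^5 is C(11,5)·1^5 = 462·1 = 462.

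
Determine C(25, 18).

480700

C(25,18) = C(25,7) by symmetry.
C(25,7) = (25·24·23·22·21·20·19) / 7! = 2422728000 / 5040 = 480700.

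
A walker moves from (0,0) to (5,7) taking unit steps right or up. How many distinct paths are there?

792

Each path is a sequence of 12 steps with 5 rights: C(12,5) = 792.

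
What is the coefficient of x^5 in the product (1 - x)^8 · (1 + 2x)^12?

Coefficient of x^5 = Σ_{j} C(8,j)·(-1)^j·C(12,5-j)·2^(5-j) for j from 0 to 5.
= 25344 + (-63360) + 49280 + (-14784) + 1680 + (-56) = -1896.

-1896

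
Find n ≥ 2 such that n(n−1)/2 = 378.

n(n−1)/2 = 378 ⇒ n(n−1) = 756. Since 28·27 = 756, n = 28.

28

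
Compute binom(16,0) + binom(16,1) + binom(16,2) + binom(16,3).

1 + 16 + 120 + 560 = 697.

697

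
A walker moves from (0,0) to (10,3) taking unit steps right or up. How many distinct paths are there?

286

Each path is a sequence of 13 steps with 10 rights: C(13,10) = 286.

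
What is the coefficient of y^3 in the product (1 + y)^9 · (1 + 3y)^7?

Coefficient of y^3 = Σ_{j} C(9,j)·1^j·C(7,3-j)·3^(3-j) for j from 0 to 3.
= 945 + 1701 + 756 + 84 = 3486.

3486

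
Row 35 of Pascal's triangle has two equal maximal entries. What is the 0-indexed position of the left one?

17

For odd n = 35, C(35,r) peaks at r = (n−1)/2 and (n+1)/2; the lesser is 17.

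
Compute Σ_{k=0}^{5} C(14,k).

1 + 14 + 91 + 364 + 1001 + 2002 = 3473.

3473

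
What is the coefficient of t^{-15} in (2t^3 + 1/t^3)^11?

1320

General term: C(11,j)·(2t^3)^j·(1/t^3)^(11-j), with t-exponent 3j − 3(11−j) = 6j − 33.
Set 6j − 33 = -15: j = 3.
C(11,3) = 165; 2^3 = 8; 1^8 = 1.
Coefficient = 165 · 8 · 1 = 1320.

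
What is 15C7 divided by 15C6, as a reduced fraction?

9/7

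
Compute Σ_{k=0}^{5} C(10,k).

1 + 10 + 45 + 120 + 210 + 252 = 638.

638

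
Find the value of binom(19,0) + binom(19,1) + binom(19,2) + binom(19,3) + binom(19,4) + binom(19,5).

16664

1 + 19 + 171 + 969 + 3876 + 11628 = 16664.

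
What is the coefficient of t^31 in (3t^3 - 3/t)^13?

124357194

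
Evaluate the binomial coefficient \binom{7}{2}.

21

C(7,2) = (7·6) / 2! = 42 / 2 = 21.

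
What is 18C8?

C(18,8) = (18·17·16·15·14·13·12·11) / 8! = 1764322560 / 40320 = 43758.

43758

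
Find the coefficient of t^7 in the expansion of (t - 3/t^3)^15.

945

General term: C(15,j)·(t)^j·(-3/t^3)^(15-j), with t-exponent 1j − 3(15−j) = 4j − 45.
Set 4j − 45 = 7: j = 13.
C(15,13) = 105; 1^13 = 1; (-3)^2 = 9.
Coefficient = 105 · 1 · 9 = 945.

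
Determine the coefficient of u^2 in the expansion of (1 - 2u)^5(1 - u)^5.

100

Coefficient of u^2 = Σ_{j} C(5,j)·(-2)^j·C(5,2-j)·(-1)^(2-j) for j from 0 to 2.
= 10 + 50 + 40 = 100.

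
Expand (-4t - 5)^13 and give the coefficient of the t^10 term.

-37486592000

The general term is C(13,j)·(-4t)^j·(-5)^(13-j); the t^10 term has j = 10.
C(13,10) = 286.
Coefficient = C(13,10) · (-4)^10 · (-5)^3 = 286 · 1048576 · (-125) = -37486592000.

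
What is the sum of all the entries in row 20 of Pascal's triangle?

The entries of row 20 sum to 2^20 = 1048576.

1048576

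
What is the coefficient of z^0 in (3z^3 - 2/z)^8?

16128

General term: C(8,j)·(3z^3)^j·(-2/z)^(8-j), with z-exponent 3j − 1(8−j) = 4j − 8.
Set 4j − 8 = 0: j = 2.
C(8,2) = 28; 3^2 = 9; (-2)^6 = 64.
Coefficient = 28 · 9 · 64 = 16128.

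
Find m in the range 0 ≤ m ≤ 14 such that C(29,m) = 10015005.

C(29,m) increases on 0 ≤ m ≤ 14. C(29,8) = 4292145 and C(29,9) = 10015005, so m = 9.

9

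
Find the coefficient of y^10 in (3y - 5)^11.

The general term is C(11,j)·(3y)^j·(-5)^(11-j); the y^10 term has j = 10.
C(11,10) = 11.
Coefficient = C(11,10) · 3^10 · (-5)^1 = 11 · 59049 · (-5) = -3247695.

-3247695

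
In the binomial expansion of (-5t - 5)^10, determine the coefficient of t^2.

439453125

The general term is C(10,j)·(-5t)^j·(-5)^(10-j); the t^2 term has j = 2.
C(10,2) = 45.
Coefficient = C(10,2) · (-5)^2 · (-5)^8 = 45 · 25 · 390625 = 439453125.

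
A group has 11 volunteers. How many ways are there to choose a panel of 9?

This is C(11,9) = 55.

55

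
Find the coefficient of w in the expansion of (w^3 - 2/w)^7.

-672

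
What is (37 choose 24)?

C(37,24) = C(37,13) by symmetry.
C(37,13) = (37·36·35·34·33·32·31·30·29·28·27·26·25) / 13! = 22183557976419840000 / 6227020800 = 3562467300.

3562467300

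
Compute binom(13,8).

1287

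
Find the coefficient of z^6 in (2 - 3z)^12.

The general term is C(12,j)·(2)^j·(-3z)^(12-j); the z^6 term has j = 6.
C(12,6) = 924.
Coefficient = C(12,6) · 2^6 · (-3)^6 = 924 · 64 · 729 = 43110144.

43110144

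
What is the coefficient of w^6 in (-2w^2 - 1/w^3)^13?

-366080

General term: C(13,j)·(-2w^2)^j·(-1/w^3)^(13-j), with w-exponent 2j − 3(13−j) = 5j − 39.
Set 5j − 39 = 6: j = 9.
C(13,9) = 715; (-2)^9 = -512; (-1)^4 = 1.
Coefficient = 715 · (-512) · 1 = -366080.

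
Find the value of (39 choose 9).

211915132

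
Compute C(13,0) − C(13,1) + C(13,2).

The partial alternating sum Σ_{k=0}^{2} (−1)^k C(13,k) = (−1)^2 C(12,2) = 66.

66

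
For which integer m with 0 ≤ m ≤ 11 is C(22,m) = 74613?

C(22,m) increases on 0 ≤ m ≤ 11. C(22,5) = 26334 and C(22,6) = 74613, so m = 6.

6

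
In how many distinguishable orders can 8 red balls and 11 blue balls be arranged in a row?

Choose positions for the red balls: C(19,8) = 75582.

75582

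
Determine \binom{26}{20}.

230230

C(26,20) = C(26,6) by symmetry.
C(26,6) = (26·25·24·23·22·21) / 6! = 165765600 / 720 = 230230.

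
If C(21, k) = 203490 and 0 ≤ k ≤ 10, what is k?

8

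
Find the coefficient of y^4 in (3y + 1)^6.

1215

The general term is C(6,j)·(3y)^j·(1)^(6-j); the y^4 term has j = 4.
C(6,4) = 15.
Coefficient = C(6,4) · 3^4 = 15 · 81 = 1215.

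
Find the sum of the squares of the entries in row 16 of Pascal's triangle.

601080390

By Vandermonde's identity, Σ C(16,k)² = C(32,16) = 601080390.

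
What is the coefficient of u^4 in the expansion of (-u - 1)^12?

The general term is C(12,j)·(-u)^j·(-1)^(12-j); the u^4 term has j = 4.
C(12,4) = 495.
Coefficient = C(12,4) = 495.

495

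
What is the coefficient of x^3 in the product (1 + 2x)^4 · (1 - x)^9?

20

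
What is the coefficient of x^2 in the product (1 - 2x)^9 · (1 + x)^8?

28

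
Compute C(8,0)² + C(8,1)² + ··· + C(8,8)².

12870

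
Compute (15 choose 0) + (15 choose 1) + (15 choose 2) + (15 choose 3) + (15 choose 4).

1 + 15 + 105 + 455 + 1365 = 1941.

1941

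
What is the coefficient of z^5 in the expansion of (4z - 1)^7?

21504

The general term is C(7,j)·(4z)^j·(-1)^(7-j); the z^5 term has j = 5.
C(7,5) = 21.
Coefficient = C(7,5) · 4^5 = 21 · 1024 = 21504.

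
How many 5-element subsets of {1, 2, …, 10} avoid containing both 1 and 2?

All 5-subsets: C(10,5) = 252. Those containing both fixed elements: C(8,3) = 56.
252 − 56 = 196.

196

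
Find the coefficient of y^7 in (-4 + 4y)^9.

9437184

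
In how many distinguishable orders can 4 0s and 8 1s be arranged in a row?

495

Choose positions for the 0s: C(12,4) = 495.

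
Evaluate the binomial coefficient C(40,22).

C(40,22) = C(40,18) by symmetry.
C(40,18) = (40·39·38·37·36·35·34·33·32·31·30·29·28·27·26·25·24·23) / 18! = 725902806896876799590400000 / 6402373705728000 = 113380261800.

113380261800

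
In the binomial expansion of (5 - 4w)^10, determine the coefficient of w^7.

The general term is C(10,j)·(5)^j·(-4w)^(10-j); the w^7 term has j = 3.
C(10,3) = 120.
Coefficient = C(10,3) · 5^3 · (-4)^7 = 120 · 125 · (-16384) = -245760000.

-245760000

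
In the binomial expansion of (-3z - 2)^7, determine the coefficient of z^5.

-20412

The general term is C(7,j)·(-3z)^j·(-2)^(7-j); the z^5 term has j = 5.
C(7,5) = 21.
Coefficient = C(7,5) · (-3)^5 · (-2)^2 = 21 · (-243) · 4 = -20412.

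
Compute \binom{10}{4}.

210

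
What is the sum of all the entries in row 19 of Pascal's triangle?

524288

The entries of row 19 sum to 2^19 = 524288.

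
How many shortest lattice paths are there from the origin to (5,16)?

20349

Each path is a sequence of 21 steps with 5 rights: C(21,5) = 20349.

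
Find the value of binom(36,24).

1251677700

C(36,24) = C(36,12) by symmetry.
C(36,12) = (36·35·34·33·32·31·30·29·28·27·26·25) / 12! = 599555620984320000 / 479001600 = 1251677700.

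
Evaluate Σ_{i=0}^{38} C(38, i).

274877906944

Setting x = 1 in (1+x)^38 gives Σ C(38,i) = 2^38 = 274877906944.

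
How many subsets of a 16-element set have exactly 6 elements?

Choose the 6 positions: C(16,6) = 8008.

8008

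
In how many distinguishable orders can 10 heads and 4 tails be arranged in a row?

Choose positions for the heads: C(14,10) = 1001.

1001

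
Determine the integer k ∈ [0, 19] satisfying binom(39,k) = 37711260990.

16

C(39,k) increases on 0 ≤ k ≤ 19. C(39,15) = 25140840660 and C(39,16) = 37711260990, so k = 16.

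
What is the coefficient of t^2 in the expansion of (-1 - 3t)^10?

405

The general term is C(10,j)·(-1)^j·(-3t)^(10-j); the t^2 term has j = 8.
C(10,8) = 45.
Coefficient = C(10,8) · (-3)^2 = 45 · 9 = 405.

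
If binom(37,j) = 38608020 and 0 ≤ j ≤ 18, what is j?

C(37,j) increases on 0 ≤ j ≤ 18. C(37,7) = 10295472 and C(37,8) = 38608020, so j = 8.

8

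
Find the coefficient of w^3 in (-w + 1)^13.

-286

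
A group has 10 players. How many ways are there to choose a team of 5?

252

This is C(10,5) = 252.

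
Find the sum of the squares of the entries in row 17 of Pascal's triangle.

Σ C(17,k)² is the coefficient of x^17 in (1+x)^17(1+x)^17 = (1+x)^34, i.e. C(34,17) = 2333606220.

2333606220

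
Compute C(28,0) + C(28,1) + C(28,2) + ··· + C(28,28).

268435456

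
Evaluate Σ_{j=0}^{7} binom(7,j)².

3432

By Vandermonde's identity, Σ C(7,j)² = C(14,7) = 3432.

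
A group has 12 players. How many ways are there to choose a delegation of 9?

220

This is C(12,9) = 220.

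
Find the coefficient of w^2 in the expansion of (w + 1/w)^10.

210

General term: C(10,j)·(w)^j·(1/w)^(10-j), with w-exponent 1j − 1(10−j) = 2j − 10.
Set 2j − 10 = 2: j = 6.
C(10,6) = 210; 1^6 = 1; 1^4 = 1.
Coefficient = 210 · 1 · 1 = 210.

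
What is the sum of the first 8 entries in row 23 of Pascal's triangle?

1 + 23 + 253 + 1771 + 8855 + 33649 + 100947 + 245157 = 390656.

390656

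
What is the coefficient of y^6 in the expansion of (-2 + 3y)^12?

43110144

The general term is C(12,j)·(-2)^j·(3y)^(12-j); the y^6 term has j = 6.
C(12,6) = 924.
Coefficient = C(12,6) · (-2)^6 · 3^6 = 924 · 64 · 729 = 43110144.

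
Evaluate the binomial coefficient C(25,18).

480700

C(25,18) = C(25,7) by symmetry.
C(25,7) = (25·24·23·22·21·20·19) / 7! = 2422728000 / 5040 = 480700.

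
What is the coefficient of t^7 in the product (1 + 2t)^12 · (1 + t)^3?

362736

Coefficient of t^7 = Σ_{j} C(12,j)·2^j·C(3,7-j)·1^(7-j) for j from 4 to 7.
= 7920 + 76032 + 177408 + 101376 = 362736.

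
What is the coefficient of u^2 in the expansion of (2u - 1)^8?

112

The general term is C(8,j)·(2u)^j·(-1)^(8-j); the u^2 term has j = 2.
C(8,2) = 28.
Coefficient = C(8,2) · 2^2 = 28 · 4 = 112.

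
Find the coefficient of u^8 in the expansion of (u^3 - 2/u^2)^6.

60

General term: C(6,j)·(u^3)^j·(-2/u^2)^(6-j), with u-exponent 3j − 2(6−j) = 5j − 12.
Set 5j − 12 = 8: j = 4.
C(6,4) = 15; 1^4 = 1; (-2)^2 = 4.
Coefficient = 15 · 1 · 4 = 60.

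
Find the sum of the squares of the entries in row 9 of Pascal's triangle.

48620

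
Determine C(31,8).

7888725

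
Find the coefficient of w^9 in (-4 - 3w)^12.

The general term is C(12,j)·(-4)^j·(-3w)^(12-j); the w^9 term has j = 3.
C(12,3) = 220.
Coefficient = C(12,3) · (-4)^3 · (-3)^9 = 220 · (-64) · (-19683) = 277136640.

277136640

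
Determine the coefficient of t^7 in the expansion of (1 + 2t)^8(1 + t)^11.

511402

Coefficient of t^7 = Σ_{j} C(8,j)·2^j·C(11,7-j)·1^(7-j) for j from 0 to 7.
= 330 + 7392 + 51744 + 147840 + 184800 + 98560 + 19712 + 1024 = 511402.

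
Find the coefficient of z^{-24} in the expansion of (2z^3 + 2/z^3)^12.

270336

General term: C(12,j)·(2z^3)^j·(2/z^3)^(12-j), with z-exponent 3j − 3(12−j) = 6j − 36.
Set 6j − 36 = -24: j = 2.
C(12,2) = 66; 2^2 = 4; 2^10 = 1024.
Coefficient = 66 · 4 · 1024 = 270336.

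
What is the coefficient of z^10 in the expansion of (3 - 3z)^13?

The general term is C(13,j)·(3)^j·(-3z)^(13-j); the z^10 term has j = 3.
C(13,3) = 286.
Coefficient = C(13,3) · 3^3 · (-3)^10 = 286 · 27 · 59049 = 455976378.

455976378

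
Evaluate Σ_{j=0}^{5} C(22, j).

35443

1 + 22 + 231 + 1540 + 7315 + 26334 = 35443.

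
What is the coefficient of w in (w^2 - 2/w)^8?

General term: C(8,j)·(w^2)^j·(-2/w)^(8-j), with w-exponent 2j − 1(8−j) = 3j − 8.
Set 3j − 8 = 1: j = 3.
C(8,3) = 56; 1^3 = 1; (-2)^5 = -32.
Coefficient = 56 · 1 · (-32) = -1792.

-1792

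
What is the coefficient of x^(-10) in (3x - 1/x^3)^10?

-61236

General term: C(10,j)·(3x)^j·(-1/x^3)^(10-j), with x-exponent 1j − 3(10−j) = 4j − 30.
Set 4j − 30 = -10: j = 5.
C(10,5) = 252; 3^5 = 243; (-1)^5 = -1.
Coefficient = 252 · 243 · (-1) = -61236.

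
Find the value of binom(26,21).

65780

C(26,21) = C(26,5) by symmetry.
C(26,5) = (26·25·24·23·22) / 5! = 7893600 / 120 = 65780.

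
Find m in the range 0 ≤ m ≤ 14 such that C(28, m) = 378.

2

C(28,m) increases on 0 ≤ m ≤ 14. C(28,1) = 28 and C(28,2) = 378, so m = 2.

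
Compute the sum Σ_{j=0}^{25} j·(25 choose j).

419430400

Differentiating (1+x)^25 and setting x=1: Σ j·C(25,j) = 25·2^24 = 419430400.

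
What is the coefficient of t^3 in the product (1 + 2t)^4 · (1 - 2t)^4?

Coefficient of t^3 = Σ_{j} C(4,j)·2^j·C(4,3-j)·(-2)^(3-j) for j from 0 to 3.
= (-32) + 192 + (-192) + 32 = 0.

0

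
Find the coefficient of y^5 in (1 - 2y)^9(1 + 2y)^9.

0

Coefficient of y^5 = Σ_{j} C(9,j)·(-2)^j·C(9,5-j)·2^(5-j) for j from 0 to 5.
= 4032 + (-36288) + 96768 + (-96768) + 36288 + (-4032) = 0.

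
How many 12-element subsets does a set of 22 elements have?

C(22,12) = C(22,10) by symmetry.
C(22,10) = (22·21·20·19·18·17·16·15·14·13) / 10! = 2346549004800 / 3628800 = 646646.

646646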